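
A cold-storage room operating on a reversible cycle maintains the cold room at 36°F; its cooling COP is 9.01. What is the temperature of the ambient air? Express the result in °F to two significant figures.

COP_R = T_C/(T_H − T_C) gives T_H − T_C = T_C/COP.
With T_C = 275.37 K, T_H = 275.37 × (1 + 1/9.01) = 305.94 K.
Converting, 305.94 K = 91.01°F.

91 °F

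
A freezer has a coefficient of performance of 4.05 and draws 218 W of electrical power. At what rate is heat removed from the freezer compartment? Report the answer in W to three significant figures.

Q̇_C = COP × Ẇ = 4.05 × 218.0 = 882.9 W.

883 W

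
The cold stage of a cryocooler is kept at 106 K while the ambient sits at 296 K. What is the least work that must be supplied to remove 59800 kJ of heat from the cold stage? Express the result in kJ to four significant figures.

107200 kJ

The reservoir spacing is ΔT = 296 − 106 = 190.0 K.
The reversible limit is COP_R = T_C/ΔT = 0.5579, so W_min = Q_C/COP = Q_C·ΔT/T_C.
W_min = 59800 × 190.0/106.00 = 107200 kJ.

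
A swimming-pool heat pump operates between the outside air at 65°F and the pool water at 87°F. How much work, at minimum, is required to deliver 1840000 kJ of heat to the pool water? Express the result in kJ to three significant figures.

In absolute terms T_C = 291.48 K and T_H = 303.71 K, so ΔT = 12.22 K.
The reversible limit is COP_HP = T_H/ΔT = 24.85, so W_min = Q_H/COP = Q_H·ΔT/T_H.
W_min = 1840000 × 12.22/303.71 = 74050 kJ.

74000 kJ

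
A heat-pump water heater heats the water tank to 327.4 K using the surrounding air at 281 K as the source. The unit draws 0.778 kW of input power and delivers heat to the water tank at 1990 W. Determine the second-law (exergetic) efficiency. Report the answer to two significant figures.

0.36

Converting, Q̇_H = 1990 W = 1.990 kW, so COP_actual = Q̇_H/Ẇ = 1.990/0.7780 = 2.558.
The reservoir spacing is ΔT = 327.4 − 281 = 46.40 K.
COP_Carnot = T_H/ΔT = 327.40/46.40 = 7.056.
η_II = COP_actual/COP_Carnot = 2.558/7.056 = 0.3625.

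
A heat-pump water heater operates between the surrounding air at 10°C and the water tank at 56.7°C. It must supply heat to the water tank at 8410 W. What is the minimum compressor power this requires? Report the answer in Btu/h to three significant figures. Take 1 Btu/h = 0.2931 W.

In absolute terms T_C = 283.15 K and T_H = 329.85 K, so ΔT = 46.70 K.
COP_Carnot = T_H/ΔT = 329.85/46.70 = 7.063.
Ẇ_min = Q̇/COP_Carnot = 8410/7.063 = 1191 W = 4062 Btu/h.

4060 Btu/h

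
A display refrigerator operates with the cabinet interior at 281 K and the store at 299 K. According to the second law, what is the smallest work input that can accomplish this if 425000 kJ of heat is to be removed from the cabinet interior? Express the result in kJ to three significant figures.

27200 kJ

The reservoir spacing is ΔT = 299 − 281 = 18.00 K.
The reversible limit is COP_R = T_C/ΔT = 15.61, so W_min = Q_C/COP = Q_C·ΔT/T_C.
W_min = 425000 × 18.00/281.00 = 27220 kJ.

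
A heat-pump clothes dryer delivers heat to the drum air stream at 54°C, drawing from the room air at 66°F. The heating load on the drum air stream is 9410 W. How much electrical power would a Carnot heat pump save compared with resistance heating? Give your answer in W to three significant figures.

8400 W

In absolute terms T_C = 292.04 K and T_H = 327.15 K, so ΔT = 35.11 K.
COP_Carnot = T_H/ΔT = 327.15/35.11 = 9.318.
Resistance heating needs Ẇ_res = Q̇_H = 9410 W; the reversible heat pump needs only Ẇ_hp = Q̇_H/COP = 1010 W.
Saving = 9410 − 1010 = 8400 W.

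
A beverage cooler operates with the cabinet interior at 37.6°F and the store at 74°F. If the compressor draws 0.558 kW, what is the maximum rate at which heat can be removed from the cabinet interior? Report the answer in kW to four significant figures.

7.623 kW

In absolute terms T_C = 276.26 K and T_H = 296.48 K, so ΔT = 20.22 K.
COP_Carnot = T_C/ΔT = 276.26/20.22 = 13.66.
Q̇_max = COP_Carnot × Ẇ = 13.66 × 0.5580 kW = 7.623 kW.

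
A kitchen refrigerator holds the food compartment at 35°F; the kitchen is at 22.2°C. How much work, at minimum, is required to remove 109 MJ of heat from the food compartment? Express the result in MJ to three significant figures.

8.14 MJ

In absolute terms T_C = 274.82 K and T_H = 295.35 K, so ΔT = 20.53 K.
The reversible limit is COP_R = T_C/ΔT = 13.38, so W_min = Q_C/COP = Q_C·ΔT/T_C.
W_min = 109.0 × 20.53/274.82 = 8.144 MJ.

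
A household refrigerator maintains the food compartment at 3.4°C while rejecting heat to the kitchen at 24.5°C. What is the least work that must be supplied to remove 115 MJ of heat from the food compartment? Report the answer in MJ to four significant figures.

In absolute terms T_C = 276.55 K and T_H = 297.65 K, so ΔT = 21.10 K.
The reversible limit is COP_R = T_C/ΔT = 13.11, so W_min = Q_C/COP = Q_C·ΔT/T_C.
W_min = 115.0 × 21.10/276.55 = 8.774 MJ.

8.774 MJ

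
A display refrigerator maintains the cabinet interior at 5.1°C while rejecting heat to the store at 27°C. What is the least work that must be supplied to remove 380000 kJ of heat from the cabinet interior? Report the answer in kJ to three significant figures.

29900 kJ

In absolute terms T_C = 278.25 K and T_H = 300.15 K, so ΔT = 21.90 K.
The reversible limit is COP_R = T_C/ΔT = 12.71, so W_min = Q_C/COP = Q_C·ΔT/T_C.
W_min = 380000 × 21.90/278.25 = 29910 kJ.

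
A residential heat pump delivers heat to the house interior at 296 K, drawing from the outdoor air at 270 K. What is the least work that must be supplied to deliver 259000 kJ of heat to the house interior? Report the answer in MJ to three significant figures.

The reservoir spacing is ΔT = 296 − 270 = 26.00 K.
The reversible limit is COP_HP = T_H/ΔT = 11.38, so W_min = Q_H/COP = Q_H·ΔT/T_H.
W_min = 259000 × 26.00/296.00 = 22750 kJ = 22.75 MJ.

22.8 MJ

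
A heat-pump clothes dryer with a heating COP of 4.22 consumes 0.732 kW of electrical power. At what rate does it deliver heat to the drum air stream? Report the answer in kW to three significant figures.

Q̇_H = COP_HP × Ẇ = 4.22 × 0.7320 = 3.089 kW.

3.09 kW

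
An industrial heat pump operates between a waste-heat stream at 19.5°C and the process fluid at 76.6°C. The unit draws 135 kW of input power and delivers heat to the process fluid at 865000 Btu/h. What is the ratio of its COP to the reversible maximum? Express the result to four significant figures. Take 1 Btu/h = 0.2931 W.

Converting, Q̇_H = 865000 Btu/h = 253.5 kW, so COP_actual = Q̇_H/Ẇ = 253.5/135.0 = 1.878.
In absolute terms T_C = 292.65 K and T_H = 349.75 K, so ΔT = 57.10 K.
COP_Carnot = T_H/ΔT = 349.75/57.10 = 6.125.
η_II = COP_actual/COP_Carnot = 1.878/6.125 = 0.3066.

0.3066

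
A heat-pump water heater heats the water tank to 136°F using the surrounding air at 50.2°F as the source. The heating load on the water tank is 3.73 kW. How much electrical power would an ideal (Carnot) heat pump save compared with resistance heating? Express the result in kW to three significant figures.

In absolute terms T_C = 283.26 K and T_H = 330.93 K, so ΔT = 47.67 K.
COP_Carnot = T_H/ΔT = 330.93/47.67 = 6.943.
Resistance heating needs Ẇ_res = Q̇_H = 3.730 kW; the reversible heat pump needs only Ẇ_hp = Q̇_H/COP = 0.5373 kW.
Saving = 3.730 − 0.5373 = 3.193 kW.

3.19 kW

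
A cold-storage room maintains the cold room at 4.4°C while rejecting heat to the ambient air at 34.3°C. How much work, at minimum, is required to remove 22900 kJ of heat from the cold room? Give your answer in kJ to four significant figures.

In absolute terms T_C = 277.55 K and T_H = 307.45 K, so ΔT = 29.90 K.
The reversible limit is COP_R = T_C/ΔT = 9.283, so W_min = Q_C/COP = Q_C·ΔT/T_C.
W_min = 22900 × 29.90/277.55 = 2467 kJ.

2467 kJ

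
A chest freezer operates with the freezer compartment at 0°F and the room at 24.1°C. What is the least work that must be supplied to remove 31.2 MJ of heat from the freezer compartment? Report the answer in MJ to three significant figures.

5.12 MJ

In absolute terms T_C = 255.37 K and T_H = 297.25 K, so ΔT = 41.88 K.
The reversible limit is COP_R = T_C/ΔT = 6.098, so W_min = Q_C/COP = Q_C·ΔT/T_C.
W_min = 31.20 × 41.88/255.37 = 5.116 MJ.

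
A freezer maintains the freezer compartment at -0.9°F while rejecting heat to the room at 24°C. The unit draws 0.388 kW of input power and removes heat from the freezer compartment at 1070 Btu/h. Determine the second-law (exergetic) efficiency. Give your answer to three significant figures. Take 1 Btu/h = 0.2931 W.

Converting, Q̇_C = 1070 Btu/h = 0.3136 kW, so COP_actual = Q̇_C/Ẇ = 0.3136/0.3880 = 0.8083.
In absolute terms T_C = 254.87 K and T_H = 297.15 K, so ΔT = 42.28 K.
COP_Carnot = T_C/ΔT = 254.87/42.28 = 6.029.
η_II = COP_actual/COP_Carnot = 0.8083/6.029 = 0.1341.

0.134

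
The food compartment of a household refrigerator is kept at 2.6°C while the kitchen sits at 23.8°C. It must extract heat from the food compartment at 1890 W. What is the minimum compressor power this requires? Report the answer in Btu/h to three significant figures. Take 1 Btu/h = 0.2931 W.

In absolute terms T_C = 275.75 K and T_H = 296.95 K, so ΔT = 21.20 K.
COP_Carnot = T_C/ΔT = 275.75/21.20 = 13.01.
Ẇ_min = Q̇/COP_Carnot = 1890/13.01 = 145.3 W = 495.8 Btu/h.

496 Btu/h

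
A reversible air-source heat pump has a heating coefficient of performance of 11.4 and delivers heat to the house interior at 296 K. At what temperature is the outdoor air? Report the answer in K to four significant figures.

COP_HP = T_H/(T_H − T_C) gives T_H − T_C = T_H/COP.
With T_H = 296.00 K, T_C = 296.00 × (1 − 1/11.4) = 270.04 K.

270.0 K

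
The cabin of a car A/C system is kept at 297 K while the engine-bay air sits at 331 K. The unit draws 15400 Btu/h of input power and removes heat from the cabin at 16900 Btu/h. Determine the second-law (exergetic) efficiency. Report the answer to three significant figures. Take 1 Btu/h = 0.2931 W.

COP_actual = Q̇_C/Ẇ = 16900/15400 = 1.097.
The reservoir spacing is ΔT = 331 − 297 = 34.00 K.
COP_Carnot = T_C/ΔT = 297.00/34.00 = 8.735.
η_II = COP_actual/COP_Carnot = 1.097/8.735 = 0.1256.

0.126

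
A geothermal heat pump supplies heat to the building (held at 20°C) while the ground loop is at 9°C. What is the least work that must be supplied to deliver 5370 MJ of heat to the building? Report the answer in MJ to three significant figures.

In absolute terms T_C = 282.15 K and T_H = 293.15 K, so ΔT = 11.00 K.
The reversible limit is COP_HP = T_H/ΔT = 26.65, so W_min = Q_H/COP = Q_H·ΔT/T_H.
W_min = 5370 × 11.00/293.15 = 201.5 MJ.

202 MJ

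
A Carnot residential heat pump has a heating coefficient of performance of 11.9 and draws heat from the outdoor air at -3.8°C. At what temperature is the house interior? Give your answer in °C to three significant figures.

20.9 °C

COP_HP = T_H/(T_H − T_C) rearranges to T_H = COP·T_C/(COP − 1).
With T_C = 269.35 K, T_H = 11.9 × 269.35/10.90 = 294.06 K.
Converting, 294.06 K = 20.91°C.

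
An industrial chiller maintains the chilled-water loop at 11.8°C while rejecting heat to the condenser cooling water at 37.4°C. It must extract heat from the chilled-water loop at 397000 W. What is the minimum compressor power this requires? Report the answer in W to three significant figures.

35700 W

In absolute terms T_C = 284.95 K and T_H = 310.55 K, so ΔT = 25.60 K.
COP_Carnot = T_C/ΔT = 284.95/25.60 = 11.13.
Ẇ_min = Q̇/COP_Carnot = 397000/11.13 = 35670 W.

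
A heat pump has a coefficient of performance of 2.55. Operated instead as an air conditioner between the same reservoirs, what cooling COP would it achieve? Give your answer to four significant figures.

1.550

Since Q_H = Q_C + W for any cycle, COP_R = Q_C/W = Q_H/W − 1.
COP_R = 2.55 − 1 = 1.55.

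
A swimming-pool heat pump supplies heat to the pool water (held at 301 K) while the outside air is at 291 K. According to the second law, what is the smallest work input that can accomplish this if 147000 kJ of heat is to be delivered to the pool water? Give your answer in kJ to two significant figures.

The reservoir spacing is ΔT = 301 − 291 = 10.00 K.
The reversible limit is COP_HP = T_H/ΔT = 30.10, so W_min = Q_H/COP = Q_H·ΔT/T_H.
W_min = 147000 × 10.00/301.00 = 4884 kJ.

4900 kJ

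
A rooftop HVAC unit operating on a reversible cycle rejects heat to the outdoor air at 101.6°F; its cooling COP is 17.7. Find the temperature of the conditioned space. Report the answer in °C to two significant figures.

22 °C

For a Carnot refrigerator COP_R = T_C/(T_H − T_C), so T_C = COP·T_H/(1 + COP).
With T_H = 311.82 K, T_C = 17.7 × 311.82/18.70 = 295.14 K.
Converting, 295.14 K = 21.99°C.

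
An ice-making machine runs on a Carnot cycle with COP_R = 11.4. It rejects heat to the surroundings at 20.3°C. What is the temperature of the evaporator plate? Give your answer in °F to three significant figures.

25.9 °F

For a Carnot refrigerator COP_R = T_C/(T_H − T_C), so T_C = COP·T_H/(1 + COP).
With T_H = 293.45 K, T_C = 11.4 × 293.45/12.40 = 269.78 K.
Converting, 269.78 K = 25.94°F.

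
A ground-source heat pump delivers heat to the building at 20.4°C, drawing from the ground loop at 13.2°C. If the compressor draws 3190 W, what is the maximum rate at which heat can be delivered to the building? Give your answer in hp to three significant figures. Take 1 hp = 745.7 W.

In absolute terms T_C = 286.35 K and T_H = 293.55 K, so ΔT = 7.200 K.
COP_Carnot = T_H/ΔT = 293.55/7.200 = 40.77.
Q̇_max = COP_Carnot × Ẇ = 40.77 × 3190 W = 130100 W = 174.4 hp.

174 hp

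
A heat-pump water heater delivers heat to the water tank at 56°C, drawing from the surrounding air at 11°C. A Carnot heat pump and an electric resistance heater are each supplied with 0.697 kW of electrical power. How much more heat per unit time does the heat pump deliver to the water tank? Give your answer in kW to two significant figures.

4.4 kW

In absolute terms T_C = 284.15 K and T_H = 329.15 K, so ΔT = 45.00 K.
COP_Carnot = T_H/ΔT = 329.15/45.00 = 7.314.
The heat pump delivers Q̇_H = COP × Ẇ = 5.098 kW; the resistance heater delivers Ẇ = 0.6970 kW.
Extra = (COP − 1)·Ẇ = 4.401 kW.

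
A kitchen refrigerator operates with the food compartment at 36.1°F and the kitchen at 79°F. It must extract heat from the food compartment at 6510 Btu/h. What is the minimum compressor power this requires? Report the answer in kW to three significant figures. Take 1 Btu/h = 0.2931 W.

In absolute terms T_C = 275.43 K and T_H = 299.26 K, so ΔT = 23.83 K.
COP_Carnot = T_C/ΔT = 275.43/23.83 = 11.56.
Ẇ_min = Q̇/COP_Carnot = 6510/11.56 = 563.3 Btu/h = 0.1651 kW.

0.165 kW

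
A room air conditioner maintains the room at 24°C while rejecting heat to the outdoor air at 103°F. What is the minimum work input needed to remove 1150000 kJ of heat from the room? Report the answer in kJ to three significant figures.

In absolute terms T_C = 297.15 K and T_H = 312.59 K, so ΔT = 15.44 K.
The reversible limit is COP_R = T_C/ΔT = 19.24, so W_min = Q_C/COP = Q_C·ΔT/T_C.
W_min = 1150000 × 15.44/297.15 = 59770 kJ.

59800 kJ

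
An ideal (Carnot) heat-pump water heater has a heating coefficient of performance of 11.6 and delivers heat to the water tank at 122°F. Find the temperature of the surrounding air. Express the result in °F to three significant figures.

71.9 °F

COP_HP = T_H/(T_H − T_C) gives T_H − T_C = T_H/COP.
With T_H = 323.15 K, T_C = 323.15 × (1 − 1/11.6) = 295.29 K.
Converting, 295.29 K = 71.86°F.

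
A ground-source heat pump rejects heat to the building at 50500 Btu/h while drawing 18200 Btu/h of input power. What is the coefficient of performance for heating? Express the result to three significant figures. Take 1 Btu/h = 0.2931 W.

2.77

The first law gives Q̇_H = Q̇_C + Ẇ, so the three rates are Q̇_C = 32300, Q̇_H = 50500, Ẇ = 18200 Btu/h.
COP_HP = Q̇_H/Ẇ = 50500/18200 = 2.775.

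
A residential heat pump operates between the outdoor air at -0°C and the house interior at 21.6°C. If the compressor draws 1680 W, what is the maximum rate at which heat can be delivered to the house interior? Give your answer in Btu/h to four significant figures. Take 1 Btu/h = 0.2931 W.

In absolute terms T_C = 273.15 K and T_H = 294.75 K, so ΔT = 21.60 K.
COP_Carnot = T_H/ΔT = 294.75/21.60 = 13.65.
Q̇_max = COP_Carnot × Ẇ = 13.65 × 1680 W = 22930 W = 78220 Btu/h.

78220 Btu/h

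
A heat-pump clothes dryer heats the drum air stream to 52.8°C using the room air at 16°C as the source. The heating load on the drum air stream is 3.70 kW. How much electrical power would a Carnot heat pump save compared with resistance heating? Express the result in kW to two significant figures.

3.3 kW

In absolute terms T_C = 289.15 K and T_H = 325.95 K, so ΔT = 36.80 K.
COP_Carnot = T_H/ΔT = 325.95/36.80 = 8.857.
Resistance heating needs Ẇ_res = Q̇_H = 3.700 kW; the reversible heat pump needs only Ẇ_hp = Q̇_H/COP = 0.4177 kW.
Saving = 3.700 − 0.4177 = 3.282 kW.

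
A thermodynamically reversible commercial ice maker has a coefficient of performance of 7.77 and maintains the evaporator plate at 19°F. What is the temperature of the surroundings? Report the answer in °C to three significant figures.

27.0 °C

COP_R = T_C/(T_H − T_C) gives T_H − T_C = T_C/COP.
With T_C = 265.93 K, T_H = 265.93 × (1 + 1/7.77) = 300.15 K.
Converting, 300.15 K = 27.00°C.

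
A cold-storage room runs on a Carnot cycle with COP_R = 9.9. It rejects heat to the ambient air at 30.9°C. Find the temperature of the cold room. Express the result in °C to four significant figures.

For a Carnot refrigerator COP_R = T_C/(T_H − T_C), so T_C = COP·T_H/(1 + COP).
With T_H = 304.05 K, T_C = 9.9 × 304.05/10.90 = 276.16 K.
Converting, 276.16 K = 3.01°C.

3.006 °C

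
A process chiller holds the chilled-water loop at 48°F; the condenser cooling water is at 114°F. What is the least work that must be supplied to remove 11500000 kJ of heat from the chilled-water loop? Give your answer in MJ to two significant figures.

1500 MJ

In absolute terms T_C = 282.04 K and T_H = 318.71 K, so ΔT = 36.67 K.
The reversible limit is COP_R = T_C/ΔT = 7.692, so W_min = Q_C/COP = Q_C·ΔT/T_C.
W_min = 11500000 × 36.67/282.04 = 1495000 kJ = 1495 MJ.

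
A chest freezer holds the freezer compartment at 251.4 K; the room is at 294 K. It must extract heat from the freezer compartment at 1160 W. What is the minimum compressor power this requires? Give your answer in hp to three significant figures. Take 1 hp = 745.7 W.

The reservoir spacing is ΔT = 294 − 251.4 = 42.60 K.
COP_Carnot = T_C/ΔT = 251.40/42.60 = 5.901.
Ẇ_min = Q̇/COP_Carnot = 1160/5.901 = 196.6 W = 0.2636 hp.

0.264 hp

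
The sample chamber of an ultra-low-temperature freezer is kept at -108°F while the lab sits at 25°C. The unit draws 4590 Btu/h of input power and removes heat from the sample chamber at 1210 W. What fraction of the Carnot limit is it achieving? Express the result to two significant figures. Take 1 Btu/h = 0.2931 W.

Converting, Q̇_C = 1210 W = 4128 Btu/h, so COP_actual = Q̇_C/Ẇ = 4128/4590 = 0.8994.
In absolute terms T_C = 195.37 K and T_H = 298.15 K, so ΔT = 102.8 K.
COP_Carnot = T_C/ΔT = 195.37/102.8 = 1.901.
η_II = COP_actual/COP_Carnot = 0.8994/1.901 = 0.4731.

0.47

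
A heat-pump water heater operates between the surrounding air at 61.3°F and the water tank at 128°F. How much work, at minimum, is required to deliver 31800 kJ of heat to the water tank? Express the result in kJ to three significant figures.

In absolute terms T_C = 289.43 K and T_H = 326.48 K, so ΔT = 37.06 K.
The reversible limit is COP_HP = T_H/ΔT = 8.811, so W_min = Q_H/COP = Q_H·ΔT/T_H.
W_min = 31800 × 37.06/326.48 = 3609 kJ.

3610 kJ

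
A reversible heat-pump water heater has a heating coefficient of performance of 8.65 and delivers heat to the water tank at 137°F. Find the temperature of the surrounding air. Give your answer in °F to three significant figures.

68.0 °F

COP_HP = T_H/(T_H − T_C) gives T_H − T_C = T_H/COP.
With T_H = 331.48 K, T_C = 331.48 × (1 − 1/8.65) = 293.16 K.
Converting, 293.16 K = 68.02°F.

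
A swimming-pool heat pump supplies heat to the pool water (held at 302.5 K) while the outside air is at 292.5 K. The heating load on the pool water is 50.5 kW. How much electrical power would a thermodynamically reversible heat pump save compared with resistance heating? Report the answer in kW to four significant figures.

The reservoir spacing is ΔT = 302.5 − 292.5 = 10.00 K.
COP_Carnot = T_H/ΔT = 302.50/10.00 = 30.25.
Resistance heating needs Ẇ_res = Q̇_H = 50.50 kW; the reversible heat pump needs only Ẇ_hp = Q̇_H/COP = 1.669 kW.
Saving = 50.50 − 1.669 = 48.83 kW.

48.83 kW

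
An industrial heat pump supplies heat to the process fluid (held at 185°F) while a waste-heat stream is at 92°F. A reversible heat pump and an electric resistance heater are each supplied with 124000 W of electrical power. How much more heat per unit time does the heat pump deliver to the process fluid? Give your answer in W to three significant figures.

736000 W

In absolute terms T_C = 306.48 K and T_H = 358.15 K, so ΔT = 51.67 K.
COP_Carnot = T_H/ΔT = 358.15/51.67 = 6.932.
The heat pump delivers Q̇_H = COP × Ẇ = 859600 W; the resistance heater delivers Ẇ = 124000 W.
Extra = (COP − 1)·Ẇ = 735600 W.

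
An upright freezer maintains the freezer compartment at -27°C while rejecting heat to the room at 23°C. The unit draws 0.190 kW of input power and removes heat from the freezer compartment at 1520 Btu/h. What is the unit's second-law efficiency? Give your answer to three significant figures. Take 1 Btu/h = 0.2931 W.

Converting, Q̇_C = 1520 Btu/h = 0.4455 kW, so COP_actual = Q̇_C/Ẇ = 0.4455/0.1900 = 2.345.
In absolute terms T_C = 246.15 K and T_H = 296.15 K, so ΔT = 50.00 K.
COP_Carnot = T_C/ΔT = 246.15/50.00 = 4.923.
η_II = COP_actual/COP_Carnot = 2.345/4.923 = 0.4763.

0.476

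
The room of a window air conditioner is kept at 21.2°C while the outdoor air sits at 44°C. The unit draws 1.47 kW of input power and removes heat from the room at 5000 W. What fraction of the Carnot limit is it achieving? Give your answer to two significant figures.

0.26

Converting, Q̇_C = 5000 W = 5.000 kW, so COP_actual = Q̇_C/Ẇ = 5.000/1.470 = 3.401.
In absolute terms T_C = 294.35 K and T_H = 317.15 K, so ΔT = 22.80 K.
COP_Carnot = T_C/ΔT = 294.35/22.80 = 12.91.
η_II = COP_actual/COP_Carnot = 3.401/12.91 = 0.2635.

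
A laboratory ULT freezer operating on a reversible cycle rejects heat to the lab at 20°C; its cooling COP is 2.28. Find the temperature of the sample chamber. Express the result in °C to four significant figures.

For a Carnot refrigerator COP_R = T_C/(T_H − T_C), so T_C = COP·T_H/(1 + COP).
With T_H = 293.15 K, T_C = 2.28 × 293.15/3.280 = 203.77 K.
Converting, 203.77 K = -69.38°C.

-69.38 °C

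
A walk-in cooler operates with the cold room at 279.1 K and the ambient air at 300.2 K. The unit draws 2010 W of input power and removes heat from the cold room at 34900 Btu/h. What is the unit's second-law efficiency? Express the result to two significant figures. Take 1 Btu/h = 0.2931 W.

0.38

Converting, Q̇_C = 34900 Btu/h = 10230 W, so COP_actual = Q̇_C/Ẇ = 10230/2010 = 5.089.
The reservoir spacing is ΔT = 300.2 − 279.1 = 21.10 K.
COP_Carnot = T_C/ΔT = 279.10/21.10 = 13.23.
η_II = COP_actual/COP_Carnot = 5.089/13.23 = 0.3847.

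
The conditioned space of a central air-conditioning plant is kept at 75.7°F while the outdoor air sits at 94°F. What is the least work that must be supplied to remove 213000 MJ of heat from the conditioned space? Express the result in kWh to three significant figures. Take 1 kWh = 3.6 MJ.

2020 kWh

In absolute terms T_C = 297.43 K and T_H = 307.59 K, so ΔT = 10.17 K.
The reversible limit is COP_R = T_C/ΔT = 29.26, so W_min = Q_C/COP = Q_C·ΔT/T_C.
W_min = 213000 × 10.17/297.43 = 7281 MJ = 2022 kWh.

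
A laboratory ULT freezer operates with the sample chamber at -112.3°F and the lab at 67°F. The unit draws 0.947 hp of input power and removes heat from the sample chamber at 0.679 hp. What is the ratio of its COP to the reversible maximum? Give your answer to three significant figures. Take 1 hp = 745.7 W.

0.370

COP_actual = Q̇_C/Ẇ = 0.6790/0.9470 = 0.7170.
In absolute terms T_C = 192.98 K and T_H = 292.59 K, so ΔT = 99.61 K.
COP_Carnot = T_C/ΔT = 192.98/99.61 = 1.937.
η_II = COP_actual/COP_Carnot = 0.7170/1.937 = 0.3701.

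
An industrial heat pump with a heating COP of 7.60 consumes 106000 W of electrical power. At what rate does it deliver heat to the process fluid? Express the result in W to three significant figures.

806000 W

Q̇_H = COP_HP × Ẇ = 7.60 × 106000 = 805600 W.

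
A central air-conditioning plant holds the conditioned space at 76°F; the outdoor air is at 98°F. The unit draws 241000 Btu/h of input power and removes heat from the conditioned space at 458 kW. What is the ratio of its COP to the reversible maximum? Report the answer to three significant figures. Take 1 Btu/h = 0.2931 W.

0.266

Converting, Q̇_C = 458.0 kW = 1563000 Btu/h, so COP_actual = Q̇_C/Ẇ = 1563000/241000 = 6.484.
In absolute terms T_C = 297.59 K and T_H = 309.82 K, so ΔT = 12.22 K.
COP_Carnot = T_C/ΔT = 297.59/12.22 = 24.35.
η_II = COP_actual/COP_Carnot = 6.484/24.35 = 0.2663.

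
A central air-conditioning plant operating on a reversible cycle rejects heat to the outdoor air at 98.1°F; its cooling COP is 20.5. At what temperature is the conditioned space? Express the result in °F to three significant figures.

For a Carnot refrigerator COP_R = T_C/(T_H − T_C), so T_C = COP·T_H/(1 + COP).
With T_H = 309.87 K, T_C = 20.5 × 309.87/21.50 = 295.46 K.
Converting, 295.46 K = 72.16°F.

72.2 °F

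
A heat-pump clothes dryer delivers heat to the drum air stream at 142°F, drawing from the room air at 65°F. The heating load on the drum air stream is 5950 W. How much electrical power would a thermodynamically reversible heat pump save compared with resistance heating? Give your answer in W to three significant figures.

5190 W

In absolute terms T_C = 291.48 K and T_H = 334.26 K, so ΔT = 42.78 K.
COP_Carnot = T_H/ΔT = 334.26/42.78 = 7.814.
Resistance heating needs Ẇ_res = Q̇_H = 5950 W; the reversible heat pump needs only Ẇ_hp = Q̇_H/COP = 761.5 W.
Saving = 5950 − 761.5 = 5189 W.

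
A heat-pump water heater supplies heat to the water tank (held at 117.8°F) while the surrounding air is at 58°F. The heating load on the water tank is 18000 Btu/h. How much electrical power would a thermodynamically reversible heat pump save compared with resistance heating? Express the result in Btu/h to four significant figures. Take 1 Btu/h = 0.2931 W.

16140 Btu/h

In absolute terms T_C = 287.59 K and T_H = 320.82 K, so ΔT = 33.22 K.
COP_Carnot = T_H/ΔT = 320.82/33.22 = 9.657.
Resistance heating needs Ẇ_res = Q̇_H = 18000 Btu/h; the reversible heat pump needs only Ẇ_hp = Q̇_H/COP = 1864 Btu/h.
Saving = 18000 − 1864 = 16140 Btu/h.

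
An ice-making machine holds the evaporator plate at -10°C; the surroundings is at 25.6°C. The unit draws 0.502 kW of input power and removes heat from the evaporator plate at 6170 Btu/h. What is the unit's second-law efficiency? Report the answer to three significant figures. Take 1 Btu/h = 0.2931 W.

0.487

Converting, Q̇_C = 6170 Btu/h = 1.808 kW, so COP_actual = Q̇_C/Ẇ = 1.808/0.5020 = 3.602.
In absolute terms T_C = 263.15 K and T_H = 298.75 K, so ΔT = 35.60 K.
COP_Carnot = T_C/ΔT = 263.15/35.60 = 7.392.
η_II = COP_actual/COP_Carnot = 3.602/7.392 = 0.4874.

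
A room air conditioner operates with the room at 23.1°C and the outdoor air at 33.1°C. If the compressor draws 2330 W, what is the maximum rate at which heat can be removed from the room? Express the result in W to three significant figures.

69000 W

In absolute terms T_C = 296.25 K and T_H = 306.25 K, so ΔT = 10.00 K.
COP_Carnot = T_C/ΔT = 296.25/10.00 = 29.63.
Q̇_max = COP_Carnot × Ẇ = 29.63 × 2330 W = 69030 W.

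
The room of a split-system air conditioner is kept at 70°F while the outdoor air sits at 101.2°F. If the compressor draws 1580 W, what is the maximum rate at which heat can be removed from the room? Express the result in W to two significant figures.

In absolute terms T_C = 294.26 K and T_H = 311.59 K, so ΔT = 17.33 K.
COP_Carnot = T_C/ΔT = 294.26/17.33 = 16.98.
Q̇_max = COP_Carnot × Ẇ = 16.98 × 1580 W = 26820 W.

27000 W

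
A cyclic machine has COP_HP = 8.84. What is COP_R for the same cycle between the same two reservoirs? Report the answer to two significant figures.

Since Q_H = Q_C + W for any cycle, COP_R = Q_C/W = Q_H/W − 1.
COP_R = 8.84 − 1 = 7.84.

7.8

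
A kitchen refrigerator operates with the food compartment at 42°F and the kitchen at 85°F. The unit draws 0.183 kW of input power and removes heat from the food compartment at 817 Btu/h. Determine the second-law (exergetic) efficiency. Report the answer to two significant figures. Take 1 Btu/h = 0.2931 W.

Converting, Q̇_C = 817.0 Btu/h = 0.2395 kW, so COP_actual = Q̇_C/Ẇ = 0.2395/0.1830 = 1.309.
In absolute terms T_C = 278.71 K and T_H = 302.59 K, so ΔT = 23.89 K.
COP_Carnot = T_C/ΔT = 278.71/23.89 = 11.67.
η_II = COP_actual/COP_Carnot = 1.309/11.67 = 0.1122.

0.11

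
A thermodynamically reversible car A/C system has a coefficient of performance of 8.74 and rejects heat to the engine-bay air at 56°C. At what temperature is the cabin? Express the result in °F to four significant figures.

71.97 °F

For a Carnot refrigerator COP_R = T_C/(T_H − T_C), so T_C = COP·T_H/(1 + COP).
With T_H = 329.15 K, T_C = 8.74 × 329.15/9.740 = 295.36 K.
Converting, 295.36 K = 71.97°F.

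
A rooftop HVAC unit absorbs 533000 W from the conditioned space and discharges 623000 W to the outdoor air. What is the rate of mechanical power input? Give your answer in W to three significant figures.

90000 W

For a cyclic device the first law requires Q̇_H = Q̇_C + Ẇ.
Ẇ = Q̇_H − Q̇_C = 90000 W.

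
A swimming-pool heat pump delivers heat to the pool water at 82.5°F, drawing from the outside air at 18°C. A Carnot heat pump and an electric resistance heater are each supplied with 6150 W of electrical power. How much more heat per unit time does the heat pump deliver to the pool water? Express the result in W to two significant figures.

180000 W

In absolute terms T_C = 291.15 K and T_H = 301.21 K, so ΔT = 10.06 K.
COP_Carnot = T_H/ΔT = 301.21/10.06 = 29.95.
The heat pump delivers Q̇_H = COP × Ẇ = 184200 W; the resistance heater delivers Ẇ = 6150 W.
Extra = (COP − 1)·Ẇ = 178100 W.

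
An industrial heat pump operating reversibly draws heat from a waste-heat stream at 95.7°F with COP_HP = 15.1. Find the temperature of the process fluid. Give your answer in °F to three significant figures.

135 °F

COP_HP = T_H/(T_H − T_C) rearranges to T_H = COP·T_C/(COP − 1).
With T_C = 308.54 K, T_H = 15.1 × 308.54/14.10 = 330.42 K.
Converting, 330.42 K = 135.09°F.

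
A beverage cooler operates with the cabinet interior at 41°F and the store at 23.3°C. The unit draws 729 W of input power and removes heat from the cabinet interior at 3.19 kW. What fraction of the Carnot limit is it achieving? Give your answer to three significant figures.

Converting, Q̇_C = 3.190 kW = 3190 W, so COP_actual = Q̇_C/Ẇ = 3190/729.0 = 4.376.
In absolute terms T_C = 278.15 K and T_H = 296.45 K, so ΔT = 18.30 K.
COP_Carnot = T_C/ΔT = 278.15/18.30 = 15.20.
η_II = COP_actual/COP_Carnot = 4.376/15.20 = 0.2879.

0.288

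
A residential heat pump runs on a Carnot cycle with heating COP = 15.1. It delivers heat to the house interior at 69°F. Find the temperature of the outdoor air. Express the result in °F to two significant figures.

34 °F

COP_HP = T_H/(T_H − T_C) gives T_H − T_C = T_H/COP.
With T_H = 293.71 K, T_C = 293.71 × (1 − 1/15.1) = 274.25 K.
Converting, 274.25 K = 33.99°F.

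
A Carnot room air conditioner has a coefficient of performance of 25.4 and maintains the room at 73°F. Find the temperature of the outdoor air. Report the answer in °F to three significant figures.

COP_R = T_C/(T_H − T_C) gives T_H − T_C = T_C/COP.
With T_C = 295.93 K, T_H = 295.93 × (1 + 1/25.4) = 307.58 K.
Converting, 307.58 K = 93.97°F.

94.0 °F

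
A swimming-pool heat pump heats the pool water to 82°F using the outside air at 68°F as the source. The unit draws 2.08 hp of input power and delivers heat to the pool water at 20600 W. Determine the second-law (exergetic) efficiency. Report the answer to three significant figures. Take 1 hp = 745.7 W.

Converting, Q̇_H = 20600 W = 27.63 hp, so COP_actual = Q̇_H/Ẇ = 27.63/2.080 = 13.28.
In absolute terms T_C = 293.15 K and T_H = 300.93 K, so ΔT = 7.778 K.
COP_Carnot = T_H/ΔT = 300.93/7.778 = 38.69.
η_II = COP_actual/COP_Carnot = 13.28/38.69 = 0.3433.

0.343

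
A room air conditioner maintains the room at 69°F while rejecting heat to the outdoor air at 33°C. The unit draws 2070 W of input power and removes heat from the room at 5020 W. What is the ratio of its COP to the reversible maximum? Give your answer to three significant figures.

COP_actual = Q̇_C/Ẇ = 5020/2070 = 2.425.
In absolute terms T_C = 293.71 K and T_H = 306.15 K, so ΔT = 12.44 K.
COP_Carnot = T_C/ΔT = 293.71/12.44 = 23.60.
η_II = COP_actual/COP_Carnot = 2.425/23.60 = 0.1028.

0.103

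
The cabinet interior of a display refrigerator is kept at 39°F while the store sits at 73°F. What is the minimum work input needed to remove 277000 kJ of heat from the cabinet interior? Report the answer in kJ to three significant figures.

In absolute terms T_C = 277.04 K and T_H = 295.93 K, so ΔT = 18.89 K.
The reversible limit is COP_R = T_C/ΔT = 14.67, so W_min = Q_C/COP = Q_C·ΔT/T_C.
W_min = 277000 × 18.89/277.04 = 18890 kJ.

18900 kJ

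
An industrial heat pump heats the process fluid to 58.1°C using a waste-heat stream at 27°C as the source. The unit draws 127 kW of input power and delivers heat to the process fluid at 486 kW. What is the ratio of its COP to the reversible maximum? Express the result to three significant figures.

COP_actual = Q̇_H/Ẇ = 486.0/127.0 = 3.827.
In absolute terms T_C = 300.15 K and T_H = 331.25 K, so ΔT = 31.10 K.
COP_Carnot = T_H/ΔT = 331.25/31.10 = 10.65.
η_II = COP_actual/COP_Carnot = 3.827/10.65 = 0.3593.

0.359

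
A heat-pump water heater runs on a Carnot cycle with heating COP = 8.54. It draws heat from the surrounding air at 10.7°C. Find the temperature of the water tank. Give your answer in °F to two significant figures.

COP_HP = T_H/(T_H − T_C) rearranges to T_H = COP·T_C/(COP − 1).
With T_C = 283.85 K, T_H = 8.54 × 283.85/7.540 = 321.50 K.
Converting, 321.50 K = 119.02°F.

120 °F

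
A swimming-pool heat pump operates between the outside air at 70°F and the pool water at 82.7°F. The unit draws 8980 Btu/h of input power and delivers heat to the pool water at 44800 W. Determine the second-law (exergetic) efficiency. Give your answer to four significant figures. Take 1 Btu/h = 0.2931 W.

Converting, Q̇_H = 44800 W = 152800 Btu/h, so COP_actual = Q̇_H/Ẇ = 152800/8980 = 17.02.
In absolute terms T_C = 294.26 K and T_H = 301.32 K, so ΔT = 7.056 K.
COP_Carnot = T_H/ΔT = 301.32/7.056 = 42.71.
η_II = COP_actual/COP_Carnot = 17.02/42.71 = 0.3986.

0.3986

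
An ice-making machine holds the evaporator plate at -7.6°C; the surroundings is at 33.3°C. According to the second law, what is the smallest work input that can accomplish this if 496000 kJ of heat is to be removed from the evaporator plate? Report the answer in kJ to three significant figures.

76400 kJ

In absolute terms T_C = 265.55 K and T_H = 306.45 K, so ΔT = 40.90 K.
The reversible limit is COP_R = T_C/ΔT = 6.493, so W_min = Q_C/COP = Q_C·ΔT/T_C.
W_min = 496000 × 40.90/265.55 = 76390 kJ.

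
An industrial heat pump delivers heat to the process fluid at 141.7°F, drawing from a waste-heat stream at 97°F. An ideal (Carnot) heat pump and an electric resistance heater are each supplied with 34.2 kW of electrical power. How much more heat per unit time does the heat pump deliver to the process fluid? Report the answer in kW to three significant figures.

426 kW

In absolute terms T_C = 309.26 K and T_H = 334.09 K, so ΔT = 24.83 K.
COP_Carnot = T_H/ΔT = 334.09/24.83 = 13.45.
The heat pump delivers Q̇_H = COP × Ẇ = 460.1 kW; the resistance heater delivers Ẇ = 34.20 kW.
Extra = (COP − 1)·Ẇ = 425.9 kW.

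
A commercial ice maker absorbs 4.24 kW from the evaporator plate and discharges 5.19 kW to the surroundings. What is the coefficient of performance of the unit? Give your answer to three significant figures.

4.46

The first law gives Q̇_H = Q̇_C + Ẇ, so the three rates are Q̇_C = 4.240, Q̇_H = 5.190, Ẇ = 0.9500 kW.
COP_R = Q̇_C/Ẇ = 4.240/0.9500 = 4.463.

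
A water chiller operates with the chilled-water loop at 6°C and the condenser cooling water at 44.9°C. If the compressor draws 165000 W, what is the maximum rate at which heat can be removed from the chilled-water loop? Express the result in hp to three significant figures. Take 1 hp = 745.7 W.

1590 hp

In absolute terms T_C = 279.15 K and T_H = 318.05 K, so ΔT = 38.90 K.
COP_Carnot = T_C/ΔT = 279.15/38.90 = 7.176.
Q̇_max = COP_Carnot × Ẇ = 7.176 × 165000 W = 1184000 W = 1588 hp.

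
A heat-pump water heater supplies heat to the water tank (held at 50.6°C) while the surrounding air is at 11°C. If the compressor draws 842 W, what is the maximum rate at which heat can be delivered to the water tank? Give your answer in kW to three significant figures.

6.88 kW

In absolute terms T_C = 284.15 K and T_H = 323.75 K, so ΔT = 39.60 K.
COP_Carnot = T_H/ΔT = 323.75/39.60 = 8.176.
Q̇_max = COP_Carnot × Ẇ = 8.176 × 842.0 W = 6884 W = 6.884 kW.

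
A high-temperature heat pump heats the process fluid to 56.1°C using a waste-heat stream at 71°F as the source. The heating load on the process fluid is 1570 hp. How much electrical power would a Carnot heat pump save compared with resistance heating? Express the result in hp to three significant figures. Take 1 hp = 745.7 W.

1410 hp

In absolute terms T_C = 294.82 K and T_H = 329.25 K, so ΔT = 34.43 K.
COP_Carnot = T_H/ΔT = 329.25/34.43 = 9.562.
Resistance heating needs Ẇ_res = Q̇_H = 1570 hp; the reversible heat pump needs only Ẇ_hp = Q̇_H/COP = 164.2 hp.
Saving = 1570 − 164.2 = 1406 hp.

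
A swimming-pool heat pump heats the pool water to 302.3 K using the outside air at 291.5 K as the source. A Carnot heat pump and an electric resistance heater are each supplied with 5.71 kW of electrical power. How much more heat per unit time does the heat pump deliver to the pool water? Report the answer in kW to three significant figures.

The reservoir spacing is ΔT = 302.3 − 291.5 = 10.80 K.
COP_Carnot = T_H/ΔT = 302.30/10.80 = 27.99.
The heat pump delivers Q̇_H = COP × Ẇ = 159.8 kW; the resistance heater delivers Ẇ = 5.710 kW.
Extra = (COP − 1)·Ẇ = 154.1 kW.

154 kW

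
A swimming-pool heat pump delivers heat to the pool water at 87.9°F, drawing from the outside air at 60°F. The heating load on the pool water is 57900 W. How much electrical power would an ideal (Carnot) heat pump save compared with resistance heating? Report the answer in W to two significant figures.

55000 W

In absolute terms T_C = 288.71 K and T_H = 304.21 K, so ΔT = 15.50 K.
COP_Carnot = T_H/ΔT = 304.21/15.50 = 19.63.
Resistance heating needs Ẇ_res = Q̇_H = 57900 W; the reversible heat pump needs only Ẇ_hp = Q̇_H/COP = 2950 W.
Saving = 57900 − 2950 = 54950 W.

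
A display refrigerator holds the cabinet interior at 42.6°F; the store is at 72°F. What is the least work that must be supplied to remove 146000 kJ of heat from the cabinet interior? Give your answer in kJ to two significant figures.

8500 kJ

In absolute terms T_C = 279.04 K and T_H = 295.37 K, so ΔT = 16.33 K.
The reversible limit is COP_R = T_C/ΔT = 17.08, so W_min = Q_C/COP = Q_C·ΔT/T_C.
W_min = 146000 × 16.33/279.04 = 8546 kJ.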